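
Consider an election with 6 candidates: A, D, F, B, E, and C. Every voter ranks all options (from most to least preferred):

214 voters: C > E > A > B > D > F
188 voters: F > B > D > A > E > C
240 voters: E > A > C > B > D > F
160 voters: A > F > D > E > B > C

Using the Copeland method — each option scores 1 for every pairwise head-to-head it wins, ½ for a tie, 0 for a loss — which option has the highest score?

A: beats D, F, B, and C; loses to E → score 4.
D: beats F; loses to A, B, E, and C → score 1.
F: loses to A, D, B, E, and C → score 0.
B: beats D and F; loses to A, E, and C → score 2.
E: beats A, D, F, B, and C → score 5.
C: beats D, F, and B; loses to A and E → score 3.
E has the best pairwise record.

E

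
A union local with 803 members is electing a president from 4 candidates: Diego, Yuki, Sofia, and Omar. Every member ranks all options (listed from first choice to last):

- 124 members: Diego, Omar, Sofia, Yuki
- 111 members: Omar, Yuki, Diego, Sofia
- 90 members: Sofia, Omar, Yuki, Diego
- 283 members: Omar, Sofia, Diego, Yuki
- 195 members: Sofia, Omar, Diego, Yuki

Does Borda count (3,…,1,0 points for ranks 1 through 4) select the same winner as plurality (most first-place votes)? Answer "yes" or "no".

Borda — scores: Diego 961, Yuki 312, Sofia 1545, Omar 2000. Winner: Omar.
Plurality — first-place votes: Diego 124, Yuki 0, Sofia 285, Omar 394. Winner: Omar.
The two methods agree.

yes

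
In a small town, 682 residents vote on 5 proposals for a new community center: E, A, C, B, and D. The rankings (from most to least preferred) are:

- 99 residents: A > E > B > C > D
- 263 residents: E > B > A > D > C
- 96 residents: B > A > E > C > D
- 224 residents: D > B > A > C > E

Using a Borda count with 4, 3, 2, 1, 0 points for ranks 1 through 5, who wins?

B

E: 99·3 + 263·4 + 96·2 + 224·0 = 1541
A: 99·4 + 263·2 + 96·3 + 224·2 = 1658
C: 99·1 + 263·0 + 96·1 + 224·1 = 419
B: 99·2 + 263·3 + 96·4 + 224·3 = 2043
D: 99·0 + 263·1 + 96·0 + 224·4 = 1159
B has the highest Borda score (2043).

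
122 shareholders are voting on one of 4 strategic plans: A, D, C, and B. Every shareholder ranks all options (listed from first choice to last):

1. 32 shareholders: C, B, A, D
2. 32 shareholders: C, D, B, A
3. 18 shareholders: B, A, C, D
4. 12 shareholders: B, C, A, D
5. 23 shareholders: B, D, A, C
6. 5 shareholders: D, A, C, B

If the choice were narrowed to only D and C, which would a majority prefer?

Voters preferring D to C: 28; preferring C to D: 94.
C wins the head-to-head.

C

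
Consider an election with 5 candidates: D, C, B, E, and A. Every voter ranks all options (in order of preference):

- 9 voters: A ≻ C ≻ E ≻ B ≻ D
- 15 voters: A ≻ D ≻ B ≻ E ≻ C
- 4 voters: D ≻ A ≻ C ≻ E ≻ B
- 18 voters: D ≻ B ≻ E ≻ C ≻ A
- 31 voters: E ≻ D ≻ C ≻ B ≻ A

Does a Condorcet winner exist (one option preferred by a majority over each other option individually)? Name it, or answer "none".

E

E vs D: 40–37 for E.
E vs C: 64–13 for E.
E vs B: 44–33 for E.
E vs A: 49–28 for E.
E beats every other option head-to-head.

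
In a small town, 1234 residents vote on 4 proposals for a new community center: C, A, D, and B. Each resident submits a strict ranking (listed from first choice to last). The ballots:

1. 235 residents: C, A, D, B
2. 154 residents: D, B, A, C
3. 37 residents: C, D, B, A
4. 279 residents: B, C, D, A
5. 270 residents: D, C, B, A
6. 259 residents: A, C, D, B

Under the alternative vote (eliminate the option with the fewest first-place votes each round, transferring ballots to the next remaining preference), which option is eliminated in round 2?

B

Round 1: C 272, A 259, D 424, B 279. Eliminate A.
Round 2: C 531, D 424, B 279. Eliminate B.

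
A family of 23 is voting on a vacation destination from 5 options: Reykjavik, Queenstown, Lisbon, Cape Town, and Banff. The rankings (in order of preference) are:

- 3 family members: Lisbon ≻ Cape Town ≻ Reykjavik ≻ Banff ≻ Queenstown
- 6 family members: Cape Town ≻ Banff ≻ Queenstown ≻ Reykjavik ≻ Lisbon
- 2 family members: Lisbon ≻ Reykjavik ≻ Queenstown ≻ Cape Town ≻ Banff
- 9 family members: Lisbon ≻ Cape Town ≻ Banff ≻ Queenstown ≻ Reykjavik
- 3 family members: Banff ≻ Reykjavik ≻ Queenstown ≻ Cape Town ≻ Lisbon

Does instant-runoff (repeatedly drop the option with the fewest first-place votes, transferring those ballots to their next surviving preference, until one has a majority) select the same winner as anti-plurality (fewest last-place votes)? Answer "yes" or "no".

no

Instant-runoff — R1 Reykjavik 0, Queenstown 0, Lisbon 14, Cape Town 6, Banff 3 (Lisbon winner). Winner: Lisbon.
Anti-plurality — last-place votes: Reykjavik 9, Queenstown 3, Lisbon 9, Cape Town 0, Banff 2. Winner: Cape Town.
The two methods disagree.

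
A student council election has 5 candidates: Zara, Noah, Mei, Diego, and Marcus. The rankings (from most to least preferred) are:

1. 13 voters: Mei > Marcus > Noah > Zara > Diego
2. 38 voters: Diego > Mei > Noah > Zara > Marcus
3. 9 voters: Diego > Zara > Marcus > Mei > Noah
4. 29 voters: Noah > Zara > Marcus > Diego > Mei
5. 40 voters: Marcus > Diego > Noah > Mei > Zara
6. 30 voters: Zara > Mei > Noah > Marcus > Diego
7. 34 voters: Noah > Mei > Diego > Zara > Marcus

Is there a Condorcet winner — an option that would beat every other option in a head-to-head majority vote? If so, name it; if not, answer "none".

Noah

Noah vs Zara: 154–39 for Noah.
Noah vs Mei: 103–90 for Noah.
Noah vs Diego: 106–87 for Noah.
Noah vs Marcus: 131–62 for Noah.
Noah beats every other option head-to-head.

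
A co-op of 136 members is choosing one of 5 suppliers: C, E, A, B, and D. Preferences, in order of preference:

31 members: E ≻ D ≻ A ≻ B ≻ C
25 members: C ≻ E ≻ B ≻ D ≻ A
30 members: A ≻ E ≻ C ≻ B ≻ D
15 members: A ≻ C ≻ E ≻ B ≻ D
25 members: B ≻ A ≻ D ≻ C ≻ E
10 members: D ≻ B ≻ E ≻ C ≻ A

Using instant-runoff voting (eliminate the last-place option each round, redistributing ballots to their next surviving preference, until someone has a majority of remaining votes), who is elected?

A

Round 1: C 25, E 31, A 45, B 25, D 10. Eliminate D.
Round 2: C 25, E 31, A 45, B 35. Eliminate C.
Round 3: E 56, A 45, B 35. Eliminate B.
Round 4: E 66, A 70. A has a majority.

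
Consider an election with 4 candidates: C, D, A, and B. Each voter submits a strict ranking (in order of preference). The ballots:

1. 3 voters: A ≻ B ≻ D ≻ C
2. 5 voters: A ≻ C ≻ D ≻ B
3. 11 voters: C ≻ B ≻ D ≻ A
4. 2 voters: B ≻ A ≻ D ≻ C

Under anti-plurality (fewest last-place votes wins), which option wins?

Last-place votes: C 5, D 0, A 11, B 5.
D is ranked last by the fewest voters, so D wins.

D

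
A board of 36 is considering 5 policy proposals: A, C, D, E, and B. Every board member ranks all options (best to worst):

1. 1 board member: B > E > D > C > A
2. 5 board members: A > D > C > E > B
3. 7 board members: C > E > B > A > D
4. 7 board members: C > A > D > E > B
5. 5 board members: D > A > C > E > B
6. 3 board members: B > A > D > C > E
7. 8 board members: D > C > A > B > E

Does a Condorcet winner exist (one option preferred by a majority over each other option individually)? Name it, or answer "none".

none

Checking pairwise contests:
C beats A 23–13.
D beats C 22–14.
A beats D 22–14.
A beats E 28–8.
A beats B 25–11.
Every option loses at least one head-to-head, so there is no Condorcet winner.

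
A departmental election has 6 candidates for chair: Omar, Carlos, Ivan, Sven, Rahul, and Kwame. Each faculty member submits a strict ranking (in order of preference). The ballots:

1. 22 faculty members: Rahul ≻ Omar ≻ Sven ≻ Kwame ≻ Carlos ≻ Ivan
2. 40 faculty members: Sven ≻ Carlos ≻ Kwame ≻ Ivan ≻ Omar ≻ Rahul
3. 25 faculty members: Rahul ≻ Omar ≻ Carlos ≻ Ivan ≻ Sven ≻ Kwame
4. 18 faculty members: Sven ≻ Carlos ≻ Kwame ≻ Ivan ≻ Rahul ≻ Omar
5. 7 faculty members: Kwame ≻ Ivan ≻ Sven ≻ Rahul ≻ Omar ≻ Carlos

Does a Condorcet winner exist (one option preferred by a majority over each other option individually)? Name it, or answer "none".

Sven vs Omar: 65–47 for Sven.
Sven vs Carlos: 87–25 for Sven.
Sven vs Ivan: 80–32 for Sven.
Sven vs Rahul: 65–47 for Sven.
Sven vs Kwame: 105–7 for Sven.
Sven beats every other option head-to-head.

Sven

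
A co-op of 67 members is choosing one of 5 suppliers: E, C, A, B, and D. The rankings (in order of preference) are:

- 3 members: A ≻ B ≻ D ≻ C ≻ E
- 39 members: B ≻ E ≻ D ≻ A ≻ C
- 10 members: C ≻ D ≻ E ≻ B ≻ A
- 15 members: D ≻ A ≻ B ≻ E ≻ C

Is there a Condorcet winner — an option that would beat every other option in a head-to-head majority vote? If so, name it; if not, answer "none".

B vs E: 57–10 for B.
B vs C: 57–10 for B.
B vs A: 49–18 for B.
B vs D: 42–25 for B.
B beats every other option head-to-head.

B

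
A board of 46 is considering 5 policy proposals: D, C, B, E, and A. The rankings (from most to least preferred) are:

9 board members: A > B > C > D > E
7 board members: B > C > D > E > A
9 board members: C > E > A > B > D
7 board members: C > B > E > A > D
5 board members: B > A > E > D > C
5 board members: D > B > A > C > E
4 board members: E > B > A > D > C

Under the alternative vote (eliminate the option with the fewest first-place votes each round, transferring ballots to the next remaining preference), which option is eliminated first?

E

Round 1: D 5, C 16, B 12, E 4, A 9. Eliminate E.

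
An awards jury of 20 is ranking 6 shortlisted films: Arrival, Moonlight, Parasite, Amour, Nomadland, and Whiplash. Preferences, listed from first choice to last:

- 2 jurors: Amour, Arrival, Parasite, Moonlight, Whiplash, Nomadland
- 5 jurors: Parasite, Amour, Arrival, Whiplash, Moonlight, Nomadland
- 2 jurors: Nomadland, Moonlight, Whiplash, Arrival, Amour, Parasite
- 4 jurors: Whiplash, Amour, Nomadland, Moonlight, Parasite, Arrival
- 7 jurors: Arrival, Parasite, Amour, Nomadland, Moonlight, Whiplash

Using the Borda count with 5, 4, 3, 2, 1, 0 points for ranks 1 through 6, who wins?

Amour

Arrival: 2·4 + 5·3 + 2·2 + 4·0 + 7·5 = 62
Moonlight: 2·2 + 5·1 + 2·4 + 4·2 + 7·1 = 32
Parasite: 2·3 + 5·5 + 2·0 + 4·1 + 7·4 = 63
Amour: 2·5 + 5·4 + 2·1 + 4·4 + 7·3 = 69
Nomadland: 2·0 + 5·0 + 2·5 + 4·3 + 7·2 = 36
Whiplash: 2·1 + 5·2 + 2·3 + 4·5 + 7·0 = 38
Amour has the highest Borda score (69).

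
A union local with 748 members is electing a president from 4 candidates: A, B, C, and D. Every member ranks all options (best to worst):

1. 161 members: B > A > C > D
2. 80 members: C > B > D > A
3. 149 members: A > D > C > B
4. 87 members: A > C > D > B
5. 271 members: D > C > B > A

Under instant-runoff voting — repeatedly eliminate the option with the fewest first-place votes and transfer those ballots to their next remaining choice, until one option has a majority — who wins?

D

Round 1: A 236, B 161, C 80, D 271. Eliminate C.
Round 2: A 236, B 241, D 271. Eliminate A.
Round 3: B 241, D 507. D has a majority.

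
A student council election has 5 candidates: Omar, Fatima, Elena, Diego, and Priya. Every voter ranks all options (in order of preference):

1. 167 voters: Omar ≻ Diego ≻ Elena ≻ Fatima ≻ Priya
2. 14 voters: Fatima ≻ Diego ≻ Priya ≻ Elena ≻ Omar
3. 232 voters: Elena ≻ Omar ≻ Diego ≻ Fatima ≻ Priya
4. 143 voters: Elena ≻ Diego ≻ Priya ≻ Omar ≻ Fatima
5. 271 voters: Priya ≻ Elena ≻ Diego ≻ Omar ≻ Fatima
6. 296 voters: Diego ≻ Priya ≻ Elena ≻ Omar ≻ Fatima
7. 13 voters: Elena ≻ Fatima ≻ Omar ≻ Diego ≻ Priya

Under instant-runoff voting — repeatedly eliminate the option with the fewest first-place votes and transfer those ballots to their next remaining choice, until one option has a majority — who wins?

Elena

Round 1: Omar 167, Fatima 14, Elena 388, Diego 296, Priya 271. Eliminate Fatima.
Round 2: Omar 167, Elena 388, Diego 310, Priya 271. Eliminate Omar.
Round 3: Elena 388, Diego 477, Priya 271. Eliminate Priya.
Round 4: Elena 659, Diego 477. Elena has a majority.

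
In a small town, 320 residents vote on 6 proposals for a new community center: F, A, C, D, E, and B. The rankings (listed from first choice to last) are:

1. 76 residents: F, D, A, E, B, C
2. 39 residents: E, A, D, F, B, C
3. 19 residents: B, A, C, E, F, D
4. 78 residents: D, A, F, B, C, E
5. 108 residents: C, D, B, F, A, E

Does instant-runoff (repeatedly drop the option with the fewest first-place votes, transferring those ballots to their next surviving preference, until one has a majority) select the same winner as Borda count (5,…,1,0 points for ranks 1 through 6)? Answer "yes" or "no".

yes

Instant-runoff — R1 F 76, A 0, C 108, D 78, E 39, B 19 (A out); R2 F 76, C 108, D 78, E 39, B 19 (B out); R3 F 76, C 127, D 78, E 39 (E out); R4 F 76, C 127, D 117 (F out); R5 C 127, D 193 (D winner). Winner: D.
Borda — scores: F 927, A 880, C 675, D 1243, E 385, B 690. Winner: D.
The two methods agree.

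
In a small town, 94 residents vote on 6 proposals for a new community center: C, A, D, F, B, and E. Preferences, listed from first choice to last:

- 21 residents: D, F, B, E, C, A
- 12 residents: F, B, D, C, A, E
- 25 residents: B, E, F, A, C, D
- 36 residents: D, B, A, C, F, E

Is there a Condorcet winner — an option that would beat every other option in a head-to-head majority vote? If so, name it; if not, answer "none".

D vs C: 69–25 for D.
D vs A: 69–25 for D.
D vs F: 57–37 for D.
D vs B: 57–37 for D.
D vs E: 69–25 for D.
D beats every other option head-to-head.

D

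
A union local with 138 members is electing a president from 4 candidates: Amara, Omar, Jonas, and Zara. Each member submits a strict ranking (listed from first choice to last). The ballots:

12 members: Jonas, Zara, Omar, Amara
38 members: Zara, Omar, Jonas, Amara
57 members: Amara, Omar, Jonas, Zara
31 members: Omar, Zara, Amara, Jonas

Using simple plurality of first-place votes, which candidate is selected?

First-place votes: Amara 57, Omar 31, Jonas 12, Zara 38.
Amara has the most first-place votes.

Amara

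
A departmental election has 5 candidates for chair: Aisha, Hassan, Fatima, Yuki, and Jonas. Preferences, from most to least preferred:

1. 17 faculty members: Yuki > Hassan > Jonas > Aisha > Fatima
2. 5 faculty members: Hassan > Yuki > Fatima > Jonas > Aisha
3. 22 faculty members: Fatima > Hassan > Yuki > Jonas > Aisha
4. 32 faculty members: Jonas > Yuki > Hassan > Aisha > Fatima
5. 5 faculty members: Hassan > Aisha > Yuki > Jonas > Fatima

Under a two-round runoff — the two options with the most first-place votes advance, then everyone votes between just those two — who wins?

Round 1 first-place votes: Aisha 0, Hassan 10, Fatima 22, Yuki 17, Jonas 32.
Jonas and Fatima advance.
Runoff: Jonas is preferred to Fatima by 54 voters; Fatima by 27.
Jonas wins the runoff.

Jonas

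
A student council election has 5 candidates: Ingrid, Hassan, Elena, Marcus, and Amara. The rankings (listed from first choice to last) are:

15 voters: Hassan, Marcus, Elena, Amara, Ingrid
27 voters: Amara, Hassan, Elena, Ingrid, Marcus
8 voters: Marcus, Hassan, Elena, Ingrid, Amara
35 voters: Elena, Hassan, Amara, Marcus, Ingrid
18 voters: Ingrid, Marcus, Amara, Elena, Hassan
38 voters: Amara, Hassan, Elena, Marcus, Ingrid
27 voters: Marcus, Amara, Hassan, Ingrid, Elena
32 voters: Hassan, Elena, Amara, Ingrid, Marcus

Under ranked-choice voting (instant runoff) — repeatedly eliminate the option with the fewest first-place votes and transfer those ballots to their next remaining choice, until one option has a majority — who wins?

Round 1: Ingrid 18, Hassan 47, Elena 35, Marcus 35, Amara 65. Eliminate Ingrid.
Round 2: Hassan 47, Elena 35, Marcus 53, Amara 65. Eliminate Elena.
Round 3: Hassan 82, Marcus 53, Amara 65. Eliminate Marcus.
Round 4: Hassan 90, Amara 110. Amara has a majority.

Amara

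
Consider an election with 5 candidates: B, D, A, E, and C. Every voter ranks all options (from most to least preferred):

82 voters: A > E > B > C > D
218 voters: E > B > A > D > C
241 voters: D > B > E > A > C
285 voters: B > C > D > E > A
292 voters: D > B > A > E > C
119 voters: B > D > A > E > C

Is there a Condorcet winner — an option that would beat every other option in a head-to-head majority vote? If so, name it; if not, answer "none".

B

B vs D: 704–533 for B.
B vs A: 1155–82 for B.
B vs E: 937–300 for B.
B vs C: 1237–0 for B.
B beats every other option head-to-head.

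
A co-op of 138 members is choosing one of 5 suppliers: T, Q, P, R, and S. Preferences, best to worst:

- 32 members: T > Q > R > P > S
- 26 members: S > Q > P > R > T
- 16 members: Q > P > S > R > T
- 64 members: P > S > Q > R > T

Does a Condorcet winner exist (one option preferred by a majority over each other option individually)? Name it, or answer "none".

Checking pairwise contests:
Q beats T 106–32.
S beats Q 90–48.
Q beats P 74–64.
Q beats R 138–0.
P beats S 112–26.
Every option loses at least one head-to-head, so there is no Condorcet winner.

none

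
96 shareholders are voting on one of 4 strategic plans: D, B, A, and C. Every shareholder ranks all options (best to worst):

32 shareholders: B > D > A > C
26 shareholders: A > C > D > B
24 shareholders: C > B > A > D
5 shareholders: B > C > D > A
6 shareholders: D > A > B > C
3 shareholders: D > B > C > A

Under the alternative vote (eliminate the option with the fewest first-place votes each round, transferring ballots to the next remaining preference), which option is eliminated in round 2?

Round 1: D 9, B 37, A 26, C 24. Eliminate D.
Round 2: B 40, A 32, C 24. Eliminate C.

C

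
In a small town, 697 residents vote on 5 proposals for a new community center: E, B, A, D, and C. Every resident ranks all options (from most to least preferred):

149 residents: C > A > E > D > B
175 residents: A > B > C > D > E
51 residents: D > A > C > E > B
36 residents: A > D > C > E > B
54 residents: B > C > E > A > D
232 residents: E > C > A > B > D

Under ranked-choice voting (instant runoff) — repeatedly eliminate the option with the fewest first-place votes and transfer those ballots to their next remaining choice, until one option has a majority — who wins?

Round 1: E 232, B 54, A 211, D 51, C 149. Eliminate D.
Round 2: E 232, B 54, A 262, C 149. Eliminate B.
Round 3: E 232, A 262, C 203. Eliminate C.
Round 4: E 286, A 411. A has a majority.

A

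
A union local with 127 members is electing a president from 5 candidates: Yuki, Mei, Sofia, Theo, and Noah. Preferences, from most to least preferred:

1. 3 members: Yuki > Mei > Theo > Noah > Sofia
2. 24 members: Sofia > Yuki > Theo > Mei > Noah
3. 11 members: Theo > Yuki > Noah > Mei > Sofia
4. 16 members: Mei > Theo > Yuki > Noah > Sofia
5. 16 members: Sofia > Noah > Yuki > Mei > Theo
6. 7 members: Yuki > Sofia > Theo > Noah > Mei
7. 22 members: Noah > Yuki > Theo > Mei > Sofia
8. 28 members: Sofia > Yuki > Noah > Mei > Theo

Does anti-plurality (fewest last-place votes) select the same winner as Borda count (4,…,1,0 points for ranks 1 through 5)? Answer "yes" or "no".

yes

Anti-plurality — last-place votes: Yuki 0, Mei 7, Sofia 52, Theo 44, Noah 24. Winner: Yuki.
Borda — scores: Yuki 359, Mei 174, Sofia 293, Theo 204, Noah 240. Winner: Yuki.
The two methods agree.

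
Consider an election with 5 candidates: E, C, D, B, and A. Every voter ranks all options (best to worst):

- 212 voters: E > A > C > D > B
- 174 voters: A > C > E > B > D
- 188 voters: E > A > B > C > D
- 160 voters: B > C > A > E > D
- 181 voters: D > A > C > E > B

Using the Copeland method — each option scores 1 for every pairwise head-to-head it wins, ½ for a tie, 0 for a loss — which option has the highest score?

A

E: beats D and B; loses to C and A → score 2.
C: beats E, D, and B; loses to A → score 3.
D: loses to E, C, B, and A → score 0.
B: beats D; loses to E, C, and A → score 1.
A: beats E, C, D, and B → score 4.
A has the best pairwise record.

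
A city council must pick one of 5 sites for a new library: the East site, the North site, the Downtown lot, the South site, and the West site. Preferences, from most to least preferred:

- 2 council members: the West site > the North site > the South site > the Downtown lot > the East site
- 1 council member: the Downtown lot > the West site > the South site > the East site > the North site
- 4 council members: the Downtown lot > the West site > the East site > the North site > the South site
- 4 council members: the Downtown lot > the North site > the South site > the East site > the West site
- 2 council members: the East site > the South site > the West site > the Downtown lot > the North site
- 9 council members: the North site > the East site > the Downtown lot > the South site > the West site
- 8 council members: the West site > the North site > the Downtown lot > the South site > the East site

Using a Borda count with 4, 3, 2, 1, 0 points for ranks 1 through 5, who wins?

the East site: 2·0 + 1·1 + 4·2 + 4·1 + 2·4 + 9·3 + 8·0 = 48
the North site: 2·3 + 1·0 + 4·1 + 4·3 + 2·0 + 9·4 + 8·3 = 82
the Downtown lot: 2·1 + 1·4 + 4·4 + 4·4 + 2·1 + 9·2 + 8·2 = 74
the South site: 2·2 + 1·2 + 4·0 + 4·2 + 2·3 + 9·1 + 8·1 = 37
the West site: 2·4 + 1·3 + 4·3 + 4·0 + 2·2 + 9·0 + 8·4 = 59
the North site has the highest Borda score (82).

the North site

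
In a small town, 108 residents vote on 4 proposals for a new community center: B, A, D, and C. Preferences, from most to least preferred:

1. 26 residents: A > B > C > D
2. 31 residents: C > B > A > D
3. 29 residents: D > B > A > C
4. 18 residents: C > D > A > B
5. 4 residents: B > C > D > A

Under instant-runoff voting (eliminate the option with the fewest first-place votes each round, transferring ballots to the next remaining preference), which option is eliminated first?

B

Round 1: B 4, A 26, D 29, C 49. Eliminate B.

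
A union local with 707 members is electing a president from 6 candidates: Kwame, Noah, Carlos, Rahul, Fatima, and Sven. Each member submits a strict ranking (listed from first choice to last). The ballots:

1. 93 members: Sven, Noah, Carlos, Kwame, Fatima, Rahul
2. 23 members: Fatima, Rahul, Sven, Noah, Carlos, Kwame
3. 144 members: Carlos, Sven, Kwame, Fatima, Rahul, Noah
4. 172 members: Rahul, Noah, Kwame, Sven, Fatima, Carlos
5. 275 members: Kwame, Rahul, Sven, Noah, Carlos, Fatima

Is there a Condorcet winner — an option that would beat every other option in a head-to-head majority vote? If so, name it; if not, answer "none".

Kwame vs Noah: 419–288 for Kwame.
Kwame vs Carlos: 447–260 for Kwame.
Kwame vs Rahul: 512–195 for Kwame.
Kwame vs Fatima: 684–23 for Kwame.
Kwame vs Sven: 447–260 for Kwame.
Kwame beats every other option head-to-head.

Kwame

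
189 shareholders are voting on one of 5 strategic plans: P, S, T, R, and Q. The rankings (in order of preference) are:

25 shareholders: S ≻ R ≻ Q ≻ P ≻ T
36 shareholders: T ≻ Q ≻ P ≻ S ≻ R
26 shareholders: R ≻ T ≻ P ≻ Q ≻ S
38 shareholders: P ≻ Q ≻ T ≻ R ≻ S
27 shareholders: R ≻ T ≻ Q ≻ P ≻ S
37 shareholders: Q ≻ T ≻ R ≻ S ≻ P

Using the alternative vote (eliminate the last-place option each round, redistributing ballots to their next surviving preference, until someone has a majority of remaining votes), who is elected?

Q

Round 1: P 38, S 25, T 36, R 53, Q 37. Eliminate S.
Round 2: P 38, T 36, R 78, Q 37. Eliminate T.
Round 3: P 38, R 78, Q 73. Eliminate P.
Round 4: R 78, Q 111. Q has a majority.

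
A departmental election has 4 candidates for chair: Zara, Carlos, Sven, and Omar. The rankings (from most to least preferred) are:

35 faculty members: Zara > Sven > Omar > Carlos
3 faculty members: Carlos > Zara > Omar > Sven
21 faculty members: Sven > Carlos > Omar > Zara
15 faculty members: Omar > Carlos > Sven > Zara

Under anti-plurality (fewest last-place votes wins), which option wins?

Last-place votes: Zara 36, Carlos 35, Sven 3, Omar 0.
Omar is ranked last by the fewest voters, so Omar wins.

Omar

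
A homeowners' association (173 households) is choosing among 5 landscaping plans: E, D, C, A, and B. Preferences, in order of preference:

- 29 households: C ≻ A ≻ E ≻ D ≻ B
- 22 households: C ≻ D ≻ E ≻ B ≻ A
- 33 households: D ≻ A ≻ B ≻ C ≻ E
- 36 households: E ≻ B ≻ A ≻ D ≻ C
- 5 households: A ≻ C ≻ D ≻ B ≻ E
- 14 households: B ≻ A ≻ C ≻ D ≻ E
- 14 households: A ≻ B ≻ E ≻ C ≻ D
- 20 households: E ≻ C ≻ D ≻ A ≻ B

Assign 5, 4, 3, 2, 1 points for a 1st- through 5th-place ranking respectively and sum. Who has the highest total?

E: 29·3 + 22·3 + 33·1 + 36·5 + 5·1 + 14·1 + 14·3 + 20·5 = 527
D: 29·2 + 22·4 + 33·5 + 36·2 + 5·3 + 14·2 + 14·1 + 20·3 = 500
C: 29·5 + 22·5 + 33·2 + 36·1 + 5·4 + 14·3 + 14·2 + 20·4 = 527
A: 29·4 + 22·1 + 33·4 + 36·3 + 5·5 + 14·4 + 14·5 + 20·2 = 569
B: 29·1 + 22·2 + 33·3 + 36·4 + 5·2 + 14·5 + 14·4 + 20·1 = 472
A has the highest Borda score (569).

A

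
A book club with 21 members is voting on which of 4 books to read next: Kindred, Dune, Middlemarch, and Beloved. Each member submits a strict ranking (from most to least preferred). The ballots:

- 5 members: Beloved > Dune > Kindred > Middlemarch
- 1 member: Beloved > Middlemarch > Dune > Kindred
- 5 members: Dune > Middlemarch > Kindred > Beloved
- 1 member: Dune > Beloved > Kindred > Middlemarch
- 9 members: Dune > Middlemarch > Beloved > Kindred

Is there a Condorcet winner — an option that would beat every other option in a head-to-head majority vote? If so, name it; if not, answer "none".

Dune

Dune vs Kindred: 21–0 for Dune.
Dune vs Middlemarch: 20–1 for Dune.
Dune vs Beloved: 15–6 for Dune.
Dune beats every other option head-to-head.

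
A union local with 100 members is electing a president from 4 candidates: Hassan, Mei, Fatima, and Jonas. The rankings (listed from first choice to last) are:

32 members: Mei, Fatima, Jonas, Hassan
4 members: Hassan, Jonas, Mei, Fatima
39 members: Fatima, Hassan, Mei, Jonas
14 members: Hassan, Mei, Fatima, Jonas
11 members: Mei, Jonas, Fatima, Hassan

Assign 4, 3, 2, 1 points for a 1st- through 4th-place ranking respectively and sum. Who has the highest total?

Hassan: 32·1 + 4·4 + 39·3 + 14·4 + 11·1 = 232
Mei: 32·4 + 4·2 + 39·2 + 14·3 + 11·4 = 300
Fatima: 32·3 + 4·1 + 39·4 + 14·2 + 11·2 = 306
Jonas: 32·2 + 4·3 + 39·1 + 14·1 + 11·3 = 162
Fatima has the highest Borda score (306).

Fatima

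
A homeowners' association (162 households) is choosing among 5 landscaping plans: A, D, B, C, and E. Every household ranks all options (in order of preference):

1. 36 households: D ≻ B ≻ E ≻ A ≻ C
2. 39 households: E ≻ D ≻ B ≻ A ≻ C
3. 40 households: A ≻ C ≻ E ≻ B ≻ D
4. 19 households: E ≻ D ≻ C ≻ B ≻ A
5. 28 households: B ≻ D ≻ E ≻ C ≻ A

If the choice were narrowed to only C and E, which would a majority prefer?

Voters preferring C to E: 40; preferring E to C: 122.
E wins the head-to-head.

E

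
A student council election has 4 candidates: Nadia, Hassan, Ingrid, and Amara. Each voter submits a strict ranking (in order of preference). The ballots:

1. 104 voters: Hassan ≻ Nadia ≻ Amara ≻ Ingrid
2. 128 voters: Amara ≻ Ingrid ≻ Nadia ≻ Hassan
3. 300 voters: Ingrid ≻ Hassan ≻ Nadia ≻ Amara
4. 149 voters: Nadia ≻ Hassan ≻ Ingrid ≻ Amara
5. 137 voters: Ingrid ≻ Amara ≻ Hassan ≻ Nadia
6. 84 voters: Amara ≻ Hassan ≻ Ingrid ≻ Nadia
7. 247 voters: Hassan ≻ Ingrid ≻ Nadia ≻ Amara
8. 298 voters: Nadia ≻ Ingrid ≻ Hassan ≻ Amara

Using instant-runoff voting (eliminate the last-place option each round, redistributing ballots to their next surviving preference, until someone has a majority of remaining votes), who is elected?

Ingrid

Round 1: Nadia 447, Hassan 351, Ingrid 437, Amara 212. Eliminate Amara.
Round 2: Nadia 447, Hassan 435, Ingrid 565. Eliminate Hassan.
Round 3: Nadia 551, Ingrid 896. Ingrid has a majority.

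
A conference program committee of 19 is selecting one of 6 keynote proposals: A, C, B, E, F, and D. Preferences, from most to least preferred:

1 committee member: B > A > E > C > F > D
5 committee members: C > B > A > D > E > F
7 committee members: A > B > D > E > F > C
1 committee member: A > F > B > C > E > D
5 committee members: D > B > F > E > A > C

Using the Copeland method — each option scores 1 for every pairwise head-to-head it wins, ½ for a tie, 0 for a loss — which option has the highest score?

B

A: beats C, E, F, and D; loses to B → score 4.
C: loses to A, B, E, F, and D → score 0.
B: beats A, C, E, F, and D → score 5.
E: beats C and F; loses to A, B, and D → score 2.
F: beats C; loses to A, B, E, and D → score 1.
D: beats C, E, and F; loses to A and B → score 3.
B has the best pairwise record.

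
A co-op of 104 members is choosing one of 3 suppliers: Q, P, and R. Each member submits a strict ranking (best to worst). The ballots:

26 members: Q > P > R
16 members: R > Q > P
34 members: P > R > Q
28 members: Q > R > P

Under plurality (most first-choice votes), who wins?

Q

First-place votes: Q 54, P 34, R 16.
Q has the most first-place votes.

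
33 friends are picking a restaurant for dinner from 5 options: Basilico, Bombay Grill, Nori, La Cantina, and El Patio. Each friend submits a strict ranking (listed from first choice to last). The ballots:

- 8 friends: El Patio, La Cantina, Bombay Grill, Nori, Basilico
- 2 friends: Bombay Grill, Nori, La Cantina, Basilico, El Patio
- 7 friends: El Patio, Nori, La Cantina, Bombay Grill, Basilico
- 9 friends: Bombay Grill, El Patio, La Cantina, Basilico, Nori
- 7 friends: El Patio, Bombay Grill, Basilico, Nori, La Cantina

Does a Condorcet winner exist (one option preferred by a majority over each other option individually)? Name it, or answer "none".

El Patio vs Basilico: 31–2 for El Patio.
El Patio vs Bombay Grill: 22–11 for El Patio.
El Patio vs Nori: 31–2 for El Patio.
El Patio vs La Cantina: 31–2 for El Patio.
El Patio beats every other option head-to-head.

El Patio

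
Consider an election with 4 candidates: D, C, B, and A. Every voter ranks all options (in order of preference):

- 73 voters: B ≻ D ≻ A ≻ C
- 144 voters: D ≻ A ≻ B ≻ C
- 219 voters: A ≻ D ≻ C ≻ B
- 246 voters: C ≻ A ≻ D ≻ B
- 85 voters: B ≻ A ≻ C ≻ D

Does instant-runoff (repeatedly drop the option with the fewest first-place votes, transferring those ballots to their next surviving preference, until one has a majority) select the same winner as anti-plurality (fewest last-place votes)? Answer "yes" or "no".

yes

Instant-runoff — R1 D 144, C 246, B 158, A 219 (D out); R2 C 246, B 158, A 363 (B out); R3 C 246, A 521 (A winner). Winner: A.
Anti-plurality — last-place votes: D 85, C 217, B 465, A 0. Winner: A.
The two methods agree.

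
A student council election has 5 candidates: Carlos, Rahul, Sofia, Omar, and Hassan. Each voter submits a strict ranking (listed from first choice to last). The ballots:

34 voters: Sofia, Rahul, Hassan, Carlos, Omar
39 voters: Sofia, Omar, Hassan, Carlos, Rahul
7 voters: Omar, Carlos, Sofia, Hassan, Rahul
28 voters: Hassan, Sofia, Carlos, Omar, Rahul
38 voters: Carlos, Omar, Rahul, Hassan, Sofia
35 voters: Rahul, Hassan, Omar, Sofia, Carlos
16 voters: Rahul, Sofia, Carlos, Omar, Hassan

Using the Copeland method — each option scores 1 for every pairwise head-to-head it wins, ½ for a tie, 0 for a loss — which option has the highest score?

Sofia

Carlos: beats Rahul and Omar; loses to Sofia and Hassan → score 2.
Rahul: beats Hassan; loses to Carlos, Sofia, and Omar → score 1.
Sofia: beats Carlos, Rahul, and Omar; loses to Hassan → score 3.
Omar: beats Rahul and Hassan; loses to Carlos and Sofia → score 2.
Hassan: beats Carlos and Sofia; loses to Rahul and Omar → score 2.
Sofia has the best pairwise record.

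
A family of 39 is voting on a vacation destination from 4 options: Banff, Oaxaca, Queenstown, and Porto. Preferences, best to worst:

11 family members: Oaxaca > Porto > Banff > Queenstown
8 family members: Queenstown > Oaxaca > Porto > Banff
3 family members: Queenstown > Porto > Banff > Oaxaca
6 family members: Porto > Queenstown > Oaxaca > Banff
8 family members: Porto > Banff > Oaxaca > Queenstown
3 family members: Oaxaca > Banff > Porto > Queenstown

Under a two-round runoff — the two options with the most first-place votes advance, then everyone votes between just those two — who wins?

Round 1 first-place votes: Banff 0, Oaxaca 14, Queenstown 11, Porto 14.
Porto and Oaxaca advance.
Runoff: Porto is preferred to Oaxaca by 17 voters; Oaxaca by 22.
Oaxaca wins the runoff.

Oaxaca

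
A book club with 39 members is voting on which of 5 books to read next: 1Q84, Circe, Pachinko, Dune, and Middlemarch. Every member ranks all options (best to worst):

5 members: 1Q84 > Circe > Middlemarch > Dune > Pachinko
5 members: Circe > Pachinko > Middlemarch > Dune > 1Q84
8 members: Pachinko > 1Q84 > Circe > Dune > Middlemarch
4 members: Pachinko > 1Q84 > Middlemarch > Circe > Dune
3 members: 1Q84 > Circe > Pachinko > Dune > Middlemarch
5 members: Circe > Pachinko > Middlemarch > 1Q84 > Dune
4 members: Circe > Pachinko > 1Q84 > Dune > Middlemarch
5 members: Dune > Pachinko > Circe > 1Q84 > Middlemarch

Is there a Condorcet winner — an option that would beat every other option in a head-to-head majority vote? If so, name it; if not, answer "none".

none

Checking pairwise contests:
Pachinko beats 1Q84 31–8.
1Q84 beats Circe 20–19.
Circe beats Pachinko 22–17.
1Q84 beats Dune 29–10.
1Q84 beats Middlemarch 29–10.
Every option loses at least one head-to-head, so there is no Condorcet winner.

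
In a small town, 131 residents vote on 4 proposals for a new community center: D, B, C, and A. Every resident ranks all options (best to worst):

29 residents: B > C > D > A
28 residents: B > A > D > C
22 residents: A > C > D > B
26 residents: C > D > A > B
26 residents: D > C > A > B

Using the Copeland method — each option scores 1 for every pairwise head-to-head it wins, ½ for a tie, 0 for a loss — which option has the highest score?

C

D: beats B and A; loses to C → score 2.
B: loses to D, C, and A → score 0.
C: beats D, B, and A → score 3.
A: beats B; loses to D and C → score 1.
C has the best pairwise record.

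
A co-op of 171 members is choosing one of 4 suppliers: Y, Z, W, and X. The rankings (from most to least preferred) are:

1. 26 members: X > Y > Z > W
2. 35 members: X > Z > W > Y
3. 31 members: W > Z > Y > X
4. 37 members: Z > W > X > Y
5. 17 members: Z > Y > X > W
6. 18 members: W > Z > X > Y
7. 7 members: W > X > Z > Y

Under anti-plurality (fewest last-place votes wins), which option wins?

Last-place votes: Y 97, Z 0, W 43, X 31.
Z is ranked last by the fewest voters, so Z wins.

Z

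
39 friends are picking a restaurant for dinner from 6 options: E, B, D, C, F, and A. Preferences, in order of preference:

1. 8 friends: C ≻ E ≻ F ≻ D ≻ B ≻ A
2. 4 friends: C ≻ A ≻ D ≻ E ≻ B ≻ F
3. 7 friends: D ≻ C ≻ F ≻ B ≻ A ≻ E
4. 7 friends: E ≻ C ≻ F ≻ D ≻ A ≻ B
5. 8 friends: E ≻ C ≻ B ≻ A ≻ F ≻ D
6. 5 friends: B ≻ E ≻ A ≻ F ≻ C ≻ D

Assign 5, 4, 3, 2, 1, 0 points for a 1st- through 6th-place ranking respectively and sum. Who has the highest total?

C

E: 8·4 + 4·2 + 7·0 + 7·5 + 8·5 + 5·4 = 135
B: 8·1 + 4·1 + 7·2 + 7·0 + 8·3 + 5·5 = 75
D: 8·2 + 4·3 + 7·5 + 7·2 + 8·0 + 5·0 = 77
C: 8·5 + 4·5 + 7·4 + 7·4 + 8·4 + 5·1 = 153
F: 8·3 + 4·0 + 7·3 + 7·3 + 8·1 + 5·2 = 84
A: 8·0 + 4·4 + 7·1 + 7·1 + 8·2 + 5·3 = 61
C has the highest Borda score (153).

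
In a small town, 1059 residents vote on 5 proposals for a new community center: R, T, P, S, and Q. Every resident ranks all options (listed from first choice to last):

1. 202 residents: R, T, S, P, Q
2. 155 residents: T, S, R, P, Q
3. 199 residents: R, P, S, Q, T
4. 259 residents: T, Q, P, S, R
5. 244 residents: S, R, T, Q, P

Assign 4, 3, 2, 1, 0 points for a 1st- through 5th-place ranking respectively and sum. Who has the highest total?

T

R: 202·4 + 155·2 + 199·4 + 259·0 + 244·3 = 2646
T: 202·3 + 155·4 + 199·0 + 259·4 + 244·2 = 2750
P: 202·1 + 155·1 + 199·3 + 259·2 + 244·0 = 1472
S: 202·2 + 155·3 + 199·2 + 259·1 + 244·4 = 2502
Q: 202·0 + 155·0 + 199·1 + 259·3 + 244·1 = 1220
T has the highest Borda score (2750).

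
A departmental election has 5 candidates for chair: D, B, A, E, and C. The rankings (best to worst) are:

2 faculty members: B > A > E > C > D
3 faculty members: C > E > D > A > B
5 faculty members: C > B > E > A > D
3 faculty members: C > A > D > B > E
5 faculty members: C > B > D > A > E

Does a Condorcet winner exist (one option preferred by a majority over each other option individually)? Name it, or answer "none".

C vs D: 18–0 for C.
C vs B: 16–2 for C.
C vs A: 16–2 for C.
C vs E: 16–2 for C.
C beats every other option head-to-head.

C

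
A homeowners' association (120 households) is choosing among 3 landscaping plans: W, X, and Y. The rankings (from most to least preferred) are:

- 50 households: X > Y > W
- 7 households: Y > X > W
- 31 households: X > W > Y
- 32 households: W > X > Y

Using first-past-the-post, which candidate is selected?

First-place votes: W 32, X 81, Y 7.
X has the most first-place votes.

X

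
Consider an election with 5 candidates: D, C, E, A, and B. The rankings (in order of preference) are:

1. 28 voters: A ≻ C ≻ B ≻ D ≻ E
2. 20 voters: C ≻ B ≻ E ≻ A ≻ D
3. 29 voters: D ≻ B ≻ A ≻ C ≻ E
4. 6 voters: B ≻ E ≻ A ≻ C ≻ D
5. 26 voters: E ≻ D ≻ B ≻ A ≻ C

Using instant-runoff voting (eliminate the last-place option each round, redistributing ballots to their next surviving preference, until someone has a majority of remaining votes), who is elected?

Round 1: D 29, C 20, E 26, A 28, B 6. Eliminate B.
Round 2: D 29, C 20, E 32, A 28. Eliminate C.
Round 3: D 29, E 52, A 28. Eliminate A.
Round 4: D 57, E 52. D has a majority.

D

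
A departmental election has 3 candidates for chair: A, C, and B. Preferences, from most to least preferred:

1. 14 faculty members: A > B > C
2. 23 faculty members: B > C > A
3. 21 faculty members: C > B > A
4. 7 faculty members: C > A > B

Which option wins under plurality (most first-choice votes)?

C

First-place votes: A 14, C 28, B 23.
C has the most first-place votes.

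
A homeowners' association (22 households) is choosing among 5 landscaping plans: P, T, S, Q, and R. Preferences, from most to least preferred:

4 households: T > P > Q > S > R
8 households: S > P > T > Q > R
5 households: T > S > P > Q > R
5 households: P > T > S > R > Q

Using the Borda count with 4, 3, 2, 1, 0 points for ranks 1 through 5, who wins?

T

P: 4·3 + 8·3 + 5·2 + 5·4 = 66
T: 4·4 + 8·2 + 5·4 + 5·3 = 67
S: 4·1 + 8·4 + 5·3 + 5·2 = 61
Q: 4·2 + 8·1 + 5·1 + 5·0 = 21
R: 4·0 + 8·0 + 5·0 + 5·1 = 5
T has the highest Borda score (67).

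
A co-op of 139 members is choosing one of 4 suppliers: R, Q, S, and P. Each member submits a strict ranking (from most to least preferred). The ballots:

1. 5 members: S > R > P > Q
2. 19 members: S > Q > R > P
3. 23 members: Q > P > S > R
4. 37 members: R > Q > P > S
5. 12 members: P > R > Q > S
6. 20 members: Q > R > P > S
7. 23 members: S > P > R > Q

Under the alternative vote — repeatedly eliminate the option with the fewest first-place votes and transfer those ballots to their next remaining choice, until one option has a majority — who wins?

Round 1: R 37, Q 43, S 47, P 12. Eliminate P.
Round 2: R 49, Q 43, S 47. Eliminate Q.
Round 3: R 69, S 70. S has a majority.

S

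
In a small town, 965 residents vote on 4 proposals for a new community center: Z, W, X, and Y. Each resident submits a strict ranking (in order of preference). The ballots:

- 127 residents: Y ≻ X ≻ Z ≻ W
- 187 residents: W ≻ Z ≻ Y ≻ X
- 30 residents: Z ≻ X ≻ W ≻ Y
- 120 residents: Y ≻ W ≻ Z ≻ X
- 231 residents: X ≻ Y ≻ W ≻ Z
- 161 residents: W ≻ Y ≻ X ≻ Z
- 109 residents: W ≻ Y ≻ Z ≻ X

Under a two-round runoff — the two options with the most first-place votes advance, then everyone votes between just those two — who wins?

W

Round 1 first-place votes: Z 30, W 457, X 231, Y 247.
W and Y advance.
Runoff: W is preferred to Y by 487 voters; Y by 478.
W wins the runoff.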